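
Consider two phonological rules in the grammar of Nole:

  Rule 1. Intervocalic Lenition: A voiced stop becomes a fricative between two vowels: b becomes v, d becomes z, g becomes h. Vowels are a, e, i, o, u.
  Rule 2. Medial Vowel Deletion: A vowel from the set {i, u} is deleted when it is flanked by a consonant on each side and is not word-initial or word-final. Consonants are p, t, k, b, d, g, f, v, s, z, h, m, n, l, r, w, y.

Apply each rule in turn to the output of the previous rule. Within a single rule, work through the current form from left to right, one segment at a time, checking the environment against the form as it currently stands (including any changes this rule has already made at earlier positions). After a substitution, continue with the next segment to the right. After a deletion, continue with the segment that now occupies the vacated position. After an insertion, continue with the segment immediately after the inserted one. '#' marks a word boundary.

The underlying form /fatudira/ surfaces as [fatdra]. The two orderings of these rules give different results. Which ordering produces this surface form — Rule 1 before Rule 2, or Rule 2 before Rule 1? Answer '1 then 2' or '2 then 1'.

Order 1 then 2:
  1 Intervocalic Lenition: [fatudira] → [fatuzira]
  2 Medial Vowel Deletion: [fatuzira] → [fatzra]
  result: [fatzra]
Order 2 then 1:
  2 Medial Vowel Deletion: [fatudira] → [fatdra]
  1 Intervocalic Lenition: no change — [fatdra]
  result: [fatdra]

2 then 1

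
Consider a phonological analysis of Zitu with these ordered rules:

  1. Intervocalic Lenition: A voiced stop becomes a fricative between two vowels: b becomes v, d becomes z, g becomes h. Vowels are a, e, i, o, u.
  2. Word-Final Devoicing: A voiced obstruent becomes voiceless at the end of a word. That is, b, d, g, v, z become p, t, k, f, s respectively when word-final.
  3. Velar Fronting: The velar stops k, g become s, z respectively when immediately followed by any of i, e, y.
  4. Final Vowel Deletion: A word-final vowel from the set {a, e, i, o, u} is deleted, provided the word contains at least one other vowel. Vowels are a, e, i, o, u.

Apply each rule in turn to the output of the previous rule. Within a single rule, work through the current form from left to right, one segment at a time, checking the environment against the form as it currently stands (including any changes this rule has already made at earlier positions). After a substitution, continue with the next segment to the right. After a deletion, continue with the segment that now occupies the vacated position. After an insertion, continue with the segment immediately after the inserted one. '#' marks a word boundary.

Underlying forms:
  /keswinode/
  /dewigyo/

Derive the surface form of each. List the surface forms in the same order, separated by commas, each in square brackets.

[seswinoz], [dewizy]

/keswinode/:
  1 Intervocalic Lenition: [keswinode] → [keswinoze]
  2 Word-Final Devoicing: no change — [keswinoze]
  3 Velar Fronting: [keswinoze] → [seswinoze]
  4 Final Vowel Deletion: [seswinoze] → [seswinoz]
/dewigyo/:
  1 Intervocalic Lenition: no change — [dewigyo]
  2 Word-Final Devoicing: no change — [dewigyo]
  3 Velar Fronting: [dewigyo] → [dewizyo]
  4 Final Vowel Deletion: [dewizyo] → [dewizy]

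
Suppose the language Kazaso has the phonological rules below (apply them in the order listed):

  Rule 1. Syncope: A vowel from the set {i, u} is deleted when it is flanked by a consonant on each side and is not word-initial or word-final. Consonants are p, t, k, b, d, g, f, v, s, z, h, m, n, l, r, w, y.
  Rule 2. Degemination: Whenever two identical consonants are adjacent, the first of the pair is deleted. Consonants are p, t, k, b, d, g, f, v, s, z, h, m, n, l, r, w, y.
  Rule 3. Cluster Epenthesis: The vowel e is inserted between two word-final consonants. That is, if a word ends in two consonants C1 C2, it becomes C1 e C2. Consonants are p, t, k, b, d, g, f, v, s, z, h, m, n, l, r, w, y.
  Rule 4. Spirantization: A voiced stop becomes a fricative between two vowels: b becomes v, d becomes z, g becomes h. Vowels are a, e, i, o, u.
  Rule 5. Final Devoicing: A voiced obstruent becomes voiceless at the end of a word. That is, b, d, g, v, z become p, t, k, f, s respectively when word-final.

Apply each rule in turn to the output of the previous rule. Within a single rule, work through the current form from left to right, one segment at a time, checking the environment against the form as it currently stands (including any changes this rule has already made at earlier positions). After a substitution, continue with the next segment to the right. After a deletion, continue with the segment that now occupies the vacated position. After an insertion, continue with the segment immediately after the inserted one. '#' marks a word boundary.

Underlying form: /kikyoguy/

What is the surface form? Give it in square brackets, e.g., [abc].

Rule 1 Syncope: [kikyoguy] → [kkyogy]
Rule 2 Degemination: [kkyogy] → [kyogy]
Rule 3 Cluster Epenthesis: [kyogy] → [kyogey]
Rule 4 Spirantization: [kyogey] → [kyohey]
Rule 5 Final Devoicing: no change — [kyohey]

[kyohey]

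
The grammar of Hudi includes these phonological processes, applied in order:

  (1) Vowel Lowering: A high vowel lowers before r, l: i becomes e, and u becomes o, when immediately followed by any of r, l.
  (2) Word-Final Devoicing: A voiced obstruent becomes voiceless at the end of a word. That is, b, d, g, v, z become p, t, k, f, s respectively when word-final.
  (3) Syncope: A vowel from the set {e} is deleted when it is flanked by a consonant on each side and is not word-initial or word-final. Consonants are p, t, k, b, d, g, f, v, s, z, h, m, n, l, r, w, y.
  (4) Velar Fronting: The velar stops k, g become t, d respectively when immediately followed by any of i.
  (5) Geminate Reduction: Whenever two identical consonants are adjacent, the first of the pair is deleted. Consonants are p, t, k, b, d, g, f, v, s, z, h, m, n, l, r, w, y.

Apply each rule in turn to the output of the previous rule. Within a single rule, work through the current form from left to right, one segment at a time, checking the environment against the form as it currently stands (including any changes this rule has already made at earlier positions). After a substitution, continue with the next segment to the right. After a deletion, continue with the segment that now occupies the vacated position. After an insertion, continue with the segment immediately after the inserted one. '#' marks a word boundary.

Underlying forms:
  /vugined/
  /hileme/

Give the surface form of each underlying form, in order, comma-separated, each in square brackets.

/vugined/:
  (1) Vowel Lowering: no change — [vugined]
  (2) Word-Final Devoicing: [vugined] → [vuginet]
  (3) Syncope: [vuginet] → [vugint]
  (4) Velar Fronting: [vugint] → [vudint]
  (5) Geminate Reduction: no change — [vudint]
/hileme/:
  (1) Vowel Lowering: [hileme] → [heleme]
  (2) Word-Final Devoicing: no change — [heleme]
  (3) Syncope: [heleme] → [hlme]
  (4) Velar Fronting: no change — [hlme]
  (5) Geminate Reduction: no change — [hlme]

[vudint], [hlme]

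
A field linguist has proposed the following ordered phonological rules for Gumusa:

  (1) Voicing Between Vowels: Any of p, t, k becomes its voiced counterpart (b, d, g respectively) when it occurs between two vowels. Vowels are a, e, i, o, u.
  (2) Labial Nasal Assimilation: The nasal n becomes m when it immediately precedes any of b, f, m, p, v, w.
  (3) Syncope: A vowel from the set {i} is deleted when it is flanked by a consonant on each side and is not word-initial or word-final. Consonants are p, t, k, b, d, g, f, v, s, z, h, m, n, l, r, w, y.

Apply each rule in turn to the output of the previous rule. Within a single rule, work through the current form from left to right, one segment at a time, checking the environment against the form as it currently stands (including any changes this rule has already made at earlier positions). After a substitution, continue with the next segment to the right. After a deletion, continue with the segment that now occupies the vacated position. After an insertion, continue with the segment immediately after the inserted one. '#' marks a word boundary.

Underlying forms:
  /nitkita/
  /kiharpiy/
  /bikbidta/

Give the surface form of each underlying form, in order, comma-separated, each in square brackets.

[ntkda], [kharpy], [bkbdta]

/nitkita/:
  (1) Voicing Between Vowels: [nitkita] → [nitkida]
  (2) Labial Nasal Assimilation: no change — [nitkida]
  (3) Syncope: [nitkida] → [ntkda]
/kiharpiy/:
  (1) Voicing Between Vowels: no change — [kiharpiy]
  (2) Labial Nasal Assimilation: no change — [kiharpiy]
  (3) Syncope: [kiharpiy] → [kharpy]
/bikbidta/:
  (1) Voicing Between Vowels: no change — [bikbidta]
  (2) Labial Nasal Assimilation: no change — [bikbidta]
  (3) Syncope: [bikbidta] → [bkbdta]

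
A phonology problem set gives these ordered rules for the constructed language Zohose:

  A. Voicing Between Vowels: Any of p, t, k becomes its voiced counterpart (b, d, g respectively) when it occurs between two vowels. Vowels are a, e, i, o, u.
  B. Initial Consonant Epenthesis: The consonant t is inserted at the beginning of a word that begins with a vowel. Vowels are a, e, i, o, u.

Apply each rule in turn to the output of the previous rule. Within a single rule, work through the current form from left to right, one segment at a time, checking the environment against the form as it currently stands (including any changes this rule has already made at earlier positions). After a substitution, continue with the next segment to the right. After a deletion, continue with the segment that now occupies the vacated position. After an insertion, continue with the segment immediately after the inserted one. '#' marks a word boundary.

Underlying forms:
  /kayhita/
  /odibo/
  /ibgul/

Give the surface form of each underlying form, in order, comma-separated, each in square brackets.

/kayhita/:
  A Voicing Between Vowels: [kayhita] → [kayhida]
  B Initial Consonant Epenthesis: no change — [kayhida]
/odibo/:
  A Voicing Between Vowels: no change — [odibo]
  B Initial Consonant Epenthesis: [odibo] → [todibo]
/ibgul/:
  A Voicing Between Vowels: no change — [ibgul]
  B Initial Consonant Epenthesis: [ibgul] → [tibgul]

[kayhida], [todibo], [tibgul]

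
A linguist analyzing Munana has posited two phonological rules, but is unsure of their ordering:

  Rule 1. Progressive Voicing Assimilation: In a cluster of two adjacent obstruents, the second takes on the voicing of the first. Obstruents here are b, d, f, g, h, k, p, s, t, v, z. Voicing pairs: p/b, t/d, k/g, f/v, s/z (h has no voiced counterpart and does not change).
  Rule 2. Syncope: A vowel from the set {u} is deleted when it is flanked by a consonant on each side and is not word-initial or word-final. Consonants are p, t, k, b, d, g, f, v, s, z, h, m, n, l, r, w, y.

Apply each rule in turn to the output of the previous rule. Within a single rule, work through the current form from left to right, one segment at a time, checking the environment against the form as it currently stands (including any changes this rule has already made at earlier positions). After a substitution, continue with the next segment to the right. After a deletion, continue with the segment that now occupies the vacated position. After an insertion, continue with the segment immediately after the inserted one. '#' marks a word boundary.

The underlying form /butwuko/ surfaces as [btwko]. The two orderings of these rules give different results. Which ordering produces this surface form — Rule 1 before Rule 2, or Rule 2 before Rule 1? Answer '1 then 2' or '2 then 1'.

Order 1 then 2:
  1 Progressive Voicing Assimilation: no change — [butwuko]
  2 Syncope: [butwuko] → [btwko]
  result: [btwko]
Order 2 then 1:
  2 Syncope: [butwuko] → [btwko]
  1 Progressive Voicing Assimilation: [btwko] → [bdwko]
  result: [bdwko]

1 then 2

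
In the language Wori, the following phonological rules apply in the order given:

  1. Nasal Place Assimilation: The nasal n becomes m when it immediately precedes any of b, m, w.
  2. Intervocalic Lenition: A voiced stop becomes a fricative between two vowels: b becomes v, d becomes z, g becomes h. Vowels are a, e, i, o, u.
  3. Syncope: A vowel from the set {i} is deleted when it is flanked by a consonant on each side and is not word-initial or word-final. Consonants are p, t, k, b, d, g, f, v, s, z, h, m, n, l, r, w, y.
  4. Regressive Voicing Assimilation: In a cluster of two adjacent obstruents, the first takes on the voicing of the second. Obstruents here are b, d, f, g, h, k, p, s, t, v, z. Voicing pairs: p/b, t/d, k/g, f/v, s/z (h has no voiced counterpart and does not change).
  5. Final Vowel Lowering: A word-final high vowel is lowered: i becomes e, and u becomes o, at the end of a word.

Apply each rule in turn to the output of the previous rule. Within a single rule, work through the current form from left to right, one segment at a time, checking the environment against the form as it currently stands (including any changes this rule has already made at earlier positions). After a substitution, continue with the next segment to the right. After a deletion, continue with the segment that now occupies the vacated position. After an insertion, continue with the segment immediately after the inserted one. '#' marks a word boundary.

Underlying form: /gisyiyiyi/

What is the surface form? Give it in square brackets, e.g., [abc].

1 Nasal Place Assimilation: no change — [gisyiyiyi]
2 Intervocalic Lenition: no change — [gisyiyiyi]
3 Syncope: [gisyiyiyi] → [gsyyyi]
4 Regressive Voicing Assimilation: [gsyyyi] → [ksyyyi]
5 Final Vowel Lowering: [ksyyyi] → [ksyyye]

[ksyyye]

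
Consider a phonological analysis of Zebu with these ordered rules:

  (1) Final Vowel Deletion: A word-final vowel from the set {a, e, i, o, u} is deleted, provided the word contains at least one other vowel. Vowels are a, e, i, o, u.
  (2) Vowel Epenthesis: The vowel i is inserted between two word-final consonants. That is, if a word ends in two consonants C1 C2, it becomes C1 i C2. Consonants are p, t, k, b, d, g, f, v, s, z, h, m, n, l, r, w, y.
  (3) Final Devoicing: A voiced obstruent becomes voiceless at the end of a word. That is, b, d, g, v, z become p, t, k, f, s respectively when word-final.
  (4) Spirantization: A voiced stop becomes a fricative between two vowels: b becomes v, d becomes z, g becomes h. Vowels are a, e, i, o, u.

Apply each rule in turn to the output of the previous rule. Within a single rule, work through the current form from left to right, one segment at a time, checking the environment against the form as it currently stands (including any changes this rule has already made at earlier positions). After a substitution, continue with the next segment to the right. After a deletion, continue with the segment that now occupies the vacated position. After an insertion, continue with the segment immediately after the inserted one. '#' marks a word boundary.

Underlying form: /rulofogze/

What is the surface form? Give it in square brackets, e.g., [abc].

(1) Final Vowel Deletion: [rulofogze] → [rulofogz]
(2) Vowel Epenthesis: [rulofogz] → [rulofogiz]
(3) Final Devoicing: [rulofogiz] → [rulofogis]
(4) Spirantization: [rulofogis] → [rulofohis]

[rulofohis]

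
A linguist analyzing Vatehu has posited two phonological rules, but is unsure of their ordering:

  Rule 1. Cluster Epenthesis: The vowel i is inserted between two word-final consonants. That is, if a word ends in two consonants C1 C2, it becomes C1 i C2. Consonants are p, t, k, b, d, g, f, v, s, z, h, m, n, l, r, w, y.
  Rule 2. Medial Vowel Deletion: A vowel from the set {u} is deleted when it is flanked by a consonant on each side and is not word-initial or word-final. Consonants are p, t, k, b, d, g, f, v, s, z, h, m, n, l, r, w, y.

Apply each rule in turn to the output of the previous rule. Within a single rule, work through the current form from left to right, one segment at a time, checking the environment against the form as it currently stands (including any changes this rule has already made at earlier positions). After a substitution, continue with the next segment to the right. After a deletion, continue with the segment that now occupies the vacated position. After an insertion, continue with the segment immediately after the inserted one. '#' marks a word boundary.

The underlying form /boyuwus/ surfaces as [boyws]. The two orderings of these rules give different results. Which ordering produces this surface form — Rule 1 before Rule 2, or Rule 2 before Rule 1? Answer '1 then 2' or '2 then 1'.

1 then 2

Order 1 then 2:
  1 Cluster Epenthesis: no change — [boyuwus]
  2 Medial Vowel Deletion: [boyuwus] → [boyws]
  result: [boyws]
Order 2 then 1:
  2 Medial Vowel Deletion: [boyuwus] → [boyws]
  1 Cluster Epenthesis: [boyws] → [boywis]
  result: [boywis]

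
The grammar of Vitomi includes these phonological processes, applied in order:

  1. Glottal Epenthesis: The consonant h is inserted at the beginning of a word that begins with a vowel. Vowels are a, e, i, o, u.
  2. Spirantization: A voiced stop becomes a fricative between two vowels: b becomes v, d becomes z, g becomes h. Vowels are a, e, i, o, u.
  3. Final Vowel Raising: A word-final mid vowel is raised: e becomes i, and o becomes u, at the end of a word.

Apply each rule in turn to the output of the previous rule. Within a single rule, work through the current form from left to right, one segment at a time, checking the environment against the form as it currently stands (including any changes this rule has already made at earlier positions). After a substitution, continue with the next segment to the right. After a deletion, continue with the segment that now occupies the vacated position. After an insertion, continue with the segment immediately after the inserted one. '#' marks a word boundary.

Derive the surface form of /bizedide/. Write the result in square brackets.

1 Glottal Epenthesis: no change — [bizedide]
2 Spirantization: [bizedide] → [bizezize]
3 Final Vowel Raising: [bizezize] → [bizezizi]

[bizezizi]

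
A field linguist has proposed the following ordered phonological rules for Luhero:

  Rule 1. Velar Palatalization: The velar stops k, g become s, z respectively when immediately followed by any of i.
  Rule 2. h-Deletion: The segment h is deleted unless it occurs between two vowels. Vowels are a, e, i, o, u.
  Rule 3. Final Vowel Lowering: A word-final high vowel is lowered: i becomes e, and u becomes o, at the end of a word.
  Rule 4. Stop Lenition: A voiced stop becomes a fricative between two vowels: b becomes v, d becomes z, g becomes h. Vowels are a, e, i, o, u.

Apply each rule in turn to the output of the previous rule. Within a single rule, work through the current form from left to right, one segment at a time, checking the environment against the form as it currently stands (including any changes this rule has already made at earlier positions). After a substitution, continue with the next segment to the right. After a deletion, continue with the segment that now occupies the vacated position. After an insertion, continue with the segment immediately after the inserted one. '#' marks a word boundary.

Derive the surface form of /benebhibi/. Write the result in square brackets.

Rule 1 Velar Palatalization: no change — [benebhibi]
Rule 2 h-Deletion: [benebhibi] → [benebibi]
Rule 3 Final Vowel Lowering: [benebibi] → [benebibe]
Rule 4 Stop Lenition: [benebibe] → [benevive]

[benevive]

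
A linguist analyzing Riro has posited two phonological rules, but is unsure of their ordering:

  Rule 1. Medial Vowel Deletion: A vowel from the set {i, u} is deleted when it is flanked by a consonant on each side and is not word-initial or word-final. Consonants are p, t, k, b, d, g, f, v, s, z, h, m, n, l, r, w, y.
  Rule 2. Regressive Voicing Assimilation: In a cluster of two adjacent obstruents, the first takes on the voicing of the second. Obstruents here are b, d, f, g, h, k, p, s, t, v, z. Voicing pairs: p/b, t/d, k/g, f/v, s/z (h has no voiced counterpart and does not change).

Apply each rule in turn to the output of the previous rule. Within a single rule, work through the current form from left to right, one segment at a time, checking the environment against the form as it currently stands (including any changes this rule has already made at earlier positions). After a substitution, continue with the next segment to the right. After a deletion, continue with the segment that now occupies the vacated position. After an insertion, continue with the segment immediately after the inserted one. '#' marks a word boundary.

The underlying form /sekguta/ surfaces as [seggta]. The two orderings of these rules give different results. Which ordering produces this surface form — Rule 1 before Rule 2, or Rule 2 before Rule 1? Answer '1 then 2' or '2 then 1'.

Order 1 then 2:
  1 Medial Vowel Deletion: [sekguta] → [sekgta]
  2 Regressive Voicing Assimilation: [sekgta] → [segkta]
  result: [segkta]
Order 2 then 1:
  2 Regressive Voicing Assimilation: [sekguta] → [segguta]
  1 Medial Vowel Deletion: [segguta] → [seggta]
  result: [seggta]

2 then 1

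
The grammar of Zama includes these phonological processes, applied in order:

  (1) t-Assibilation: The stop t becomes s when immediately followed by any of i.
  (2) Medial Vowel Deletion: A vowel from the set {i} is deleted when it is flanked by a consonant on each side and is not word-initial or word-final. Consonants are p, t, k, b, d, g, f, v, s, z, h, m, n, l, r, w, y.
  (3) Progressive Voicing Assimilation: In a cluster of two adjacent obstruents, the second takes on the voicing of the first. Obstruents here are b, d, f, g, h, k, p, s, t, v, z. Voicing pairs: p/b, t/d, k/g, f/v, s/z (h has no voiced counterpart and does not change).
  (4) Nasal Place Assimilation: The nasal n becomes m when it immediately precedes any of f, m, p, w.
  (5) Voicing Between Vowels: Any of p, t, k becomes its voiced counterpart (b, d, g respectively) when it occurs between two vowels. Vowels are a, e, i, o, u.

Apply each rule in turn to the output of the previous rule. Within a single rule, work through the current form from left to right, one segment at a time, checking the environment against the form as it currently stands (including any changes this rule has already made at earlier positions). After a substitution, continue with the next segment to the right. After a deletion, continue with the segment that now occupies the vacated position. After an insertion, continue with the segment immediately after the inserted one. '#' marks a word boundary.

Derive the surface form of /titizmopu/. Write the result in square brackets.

[sssmobu]

(1) t-Assibilation: [titizmopu] → [sisizmopu]
(2) Medial Vowel Deletion: [sisizmopu] → [sszmopu]
(3) Progressive Voicing Assimilation: [sszmopu] → [sssmopu]
(4) Nasal Place Assimilation: no change — [sssmopu]
(5) Voicing Between Vowels: [sssmopu] → [sssmobu]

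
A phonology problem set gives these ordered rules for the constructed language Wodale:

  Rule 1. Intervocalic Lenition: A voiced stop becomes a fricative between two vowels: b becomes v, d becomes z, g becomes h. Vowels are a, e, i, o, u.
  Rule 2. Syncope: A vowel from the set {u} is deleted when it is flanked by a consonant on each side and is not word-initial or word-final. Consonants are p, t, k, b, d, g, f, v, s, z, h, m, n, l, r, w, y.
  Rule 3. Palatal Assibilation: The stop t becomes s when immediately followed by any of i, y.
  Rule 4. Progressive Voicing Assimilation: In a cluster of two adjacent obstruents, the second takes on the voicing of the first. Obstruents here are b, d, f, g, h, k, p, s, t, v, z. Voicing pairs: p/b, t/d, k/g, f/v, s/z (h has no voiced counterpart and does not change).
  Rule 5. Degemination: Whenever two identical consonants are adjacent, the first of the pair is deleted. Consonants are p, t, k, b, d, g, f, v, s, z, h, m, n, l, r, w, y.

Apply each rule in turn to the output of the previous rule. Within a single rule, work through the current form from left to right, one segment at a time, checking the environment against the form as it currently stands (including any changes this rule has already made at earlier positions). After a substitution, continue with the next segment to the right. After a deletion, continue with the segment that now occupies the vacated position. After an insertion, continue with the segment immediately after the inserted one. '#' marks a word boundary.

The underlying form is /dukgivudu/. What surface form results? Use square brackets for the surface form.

[dgivzu]

Rule 1 Intervocalic Lenition: [dukgivudu] → [dukgivuzu]
Rule 2 Syncope: [dukgivuzu] → [dkgivzu]
Rule 3 Palatal Assibilation: no change — [dkgivzu]
Rule 4 Progressive Voicing Assimilation: [dkgivzu] → [dggivzu]
Rule 5 Degemination: [dggivzu] → [dgivzu]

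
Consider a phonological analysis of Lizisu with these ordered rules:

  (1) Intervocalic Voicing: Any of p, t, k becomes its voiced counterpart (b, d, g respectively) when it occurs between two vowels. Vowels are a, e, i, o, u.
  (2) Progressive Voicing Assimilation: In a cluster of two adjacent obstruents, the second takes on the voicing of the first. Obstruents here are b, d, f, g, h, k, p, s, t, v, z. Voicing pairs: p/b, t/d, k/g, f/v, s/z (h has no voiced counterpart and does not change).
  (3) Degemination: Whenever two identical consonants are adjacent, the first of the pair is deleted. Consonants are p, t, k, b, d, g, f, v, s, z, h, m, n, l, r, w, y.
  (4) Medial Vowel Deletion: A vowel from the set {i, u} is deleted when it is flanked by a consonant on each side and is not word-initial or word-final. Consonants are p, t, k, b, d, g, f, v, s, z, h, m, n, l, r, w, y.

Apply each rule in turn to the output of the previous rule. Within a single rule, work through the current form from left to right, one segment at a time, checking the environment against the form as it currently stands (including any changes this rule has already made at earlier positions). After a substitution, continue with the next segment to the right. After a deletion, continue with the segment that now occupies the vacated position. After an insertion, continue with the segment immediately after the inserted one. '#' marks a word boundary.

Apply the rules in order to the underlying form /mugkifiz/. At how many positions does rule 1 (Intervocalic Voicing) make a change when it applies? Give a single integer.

0

(1) Intervocalic Voicing: no change — [mugkifiz]
(2) Progressive Voicing Assimilation: [mugkifiz] → [muggifiz]
(3) Degemination: [muggifiz] → [mugifiz]
(4) Medial Vowel Deletion: [mugifiz] → [mgfz]
Rule 1 changed 0 position(s).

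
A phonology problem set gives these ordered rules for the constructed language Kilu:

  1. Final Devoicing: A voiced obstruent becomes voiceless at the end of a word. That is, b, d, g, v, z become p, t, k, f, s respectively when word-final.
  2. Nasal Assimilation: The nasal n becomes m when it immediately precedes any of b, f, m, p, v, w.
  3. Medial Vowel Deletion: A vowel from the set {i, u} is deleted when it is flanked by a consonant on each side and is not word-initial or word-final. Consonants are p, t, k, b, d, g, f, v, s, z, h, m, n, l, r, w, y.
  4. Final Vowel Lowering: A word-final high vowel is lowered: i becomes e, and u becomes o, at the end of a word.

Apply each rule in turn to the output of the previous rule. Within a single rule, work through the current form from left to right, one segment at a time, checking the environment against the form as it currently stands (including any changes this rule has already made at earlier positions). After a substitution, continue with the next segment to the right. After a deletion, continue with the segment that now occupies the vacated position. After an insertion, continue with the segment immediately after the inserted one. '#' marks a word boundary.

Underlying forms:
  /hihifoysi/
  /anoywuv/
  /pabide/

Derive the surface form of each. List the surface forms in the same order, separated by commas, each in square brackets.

[hhfoyse], [anoywf], [pabde]

/hihifoysi/:
  1 Final Devoicing: no change — [hihifoysi]
  2 Nasal Assimilation: no change — [hihifoysi]
  3 Medial Vowel Deletion: [hihifoysi] → [hhfoysi]
  4 Final Vowel Lowering: [hhfoysi] → [hhfoyse]
/anoywuv/:
  1 Final Devoicing: [anoywuv] → [anoywuf]
  2 Nasal Assimilation: no change — [anoywuf]
  3 Medial Vowel Deletion: [anoywuf] → [anoywf]
  4 Final Vowel Lowering: no change — [anoywf]
/pabide/:
  1 Final Devoicing: no change — [pabide]
  2 Nasal Assimilation: no change — [pabide]
  3 Medial Vowel Deletion: [pabide] → [pabde]
  4 Final Vowel Lowering: no change — [pabde]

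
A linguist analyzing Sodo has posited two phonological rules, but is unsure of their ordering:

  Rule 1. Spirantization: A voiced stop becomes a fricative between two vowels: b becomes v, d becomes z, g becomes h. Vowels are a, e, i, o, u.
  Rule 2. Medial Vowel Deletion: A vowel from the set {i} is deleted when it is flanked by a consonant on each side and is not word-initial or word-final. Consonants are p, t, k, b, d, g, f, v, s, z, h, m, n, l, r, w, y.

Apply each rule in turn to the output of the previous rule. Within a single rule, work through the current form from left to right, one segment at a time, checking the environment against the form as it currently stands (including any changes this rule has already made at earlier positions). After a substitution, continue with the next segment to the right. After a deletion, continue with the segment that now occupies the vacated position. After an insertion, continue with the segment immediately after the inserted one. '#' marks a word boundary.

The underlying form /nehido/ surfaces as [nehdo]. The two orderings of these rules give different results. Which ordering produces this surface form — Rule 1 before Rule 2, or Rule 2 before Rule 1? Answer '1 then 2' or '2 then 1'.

Order 1 then 2:
  1 Spirantization: [nehido] → [nehizo]
  2 Medial Vowel Deletion: [nehizo] → [nehzo]
  result: [nehzo]
Order 2 then 1:
  2 Medial Vowel Deletion: [nehido] → [nehdo]
  1 Spirantization: no change — [nehdo]
  result: [nehdo]

2 then 1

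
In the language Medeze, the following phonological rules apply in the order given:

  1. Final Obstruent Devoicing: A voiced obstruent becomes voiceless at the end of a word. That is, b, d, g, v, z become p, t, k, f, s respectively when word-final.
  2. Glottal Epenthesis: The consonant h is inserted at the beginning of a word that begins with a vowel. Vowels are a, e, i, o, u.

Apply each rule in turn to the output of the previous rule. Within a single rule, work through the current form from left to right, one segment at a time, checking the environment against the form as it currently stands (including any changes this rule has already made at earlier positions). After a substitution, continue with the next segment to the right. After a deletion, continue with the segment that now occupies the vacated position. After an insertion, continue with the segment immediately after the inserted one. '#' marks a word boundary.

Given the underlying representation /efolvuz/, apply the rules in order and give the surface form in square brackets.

[hefolvus]

1 Final Obstruent Devoicing: [efolvuz] → [efolvus]
2 Glottal Epenthesis: [efolvus] → [hefolvus]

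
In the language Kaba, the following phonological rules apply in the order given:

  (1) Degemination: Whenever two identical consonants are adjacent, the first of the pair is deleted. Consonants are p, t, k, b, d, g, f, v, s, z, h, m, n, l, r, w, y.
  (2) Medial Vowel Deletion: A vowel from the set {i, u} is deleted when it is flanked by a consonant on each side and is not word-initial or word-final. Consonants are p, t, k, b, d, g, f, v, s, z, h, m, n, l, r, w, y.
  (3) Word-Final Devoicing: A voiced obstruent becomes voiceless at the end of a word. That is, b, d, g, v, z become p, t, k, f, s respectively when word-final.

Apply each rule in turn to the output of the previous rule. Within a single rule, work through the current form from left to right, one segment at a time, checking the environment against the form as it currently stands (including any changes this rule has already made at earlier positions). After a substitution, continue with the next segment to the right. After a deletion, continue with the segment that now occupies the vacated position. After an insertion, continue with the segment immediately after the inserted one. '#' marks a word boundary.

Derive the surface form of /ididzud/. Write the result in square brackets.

[iddzt]

(1) Degemination: no change — [ididzud]
(2) Medial Vowel Deletion: [ididzud] → [iddzd]
(3) Word-Final Devoicing: [iddzd] → [iddzt]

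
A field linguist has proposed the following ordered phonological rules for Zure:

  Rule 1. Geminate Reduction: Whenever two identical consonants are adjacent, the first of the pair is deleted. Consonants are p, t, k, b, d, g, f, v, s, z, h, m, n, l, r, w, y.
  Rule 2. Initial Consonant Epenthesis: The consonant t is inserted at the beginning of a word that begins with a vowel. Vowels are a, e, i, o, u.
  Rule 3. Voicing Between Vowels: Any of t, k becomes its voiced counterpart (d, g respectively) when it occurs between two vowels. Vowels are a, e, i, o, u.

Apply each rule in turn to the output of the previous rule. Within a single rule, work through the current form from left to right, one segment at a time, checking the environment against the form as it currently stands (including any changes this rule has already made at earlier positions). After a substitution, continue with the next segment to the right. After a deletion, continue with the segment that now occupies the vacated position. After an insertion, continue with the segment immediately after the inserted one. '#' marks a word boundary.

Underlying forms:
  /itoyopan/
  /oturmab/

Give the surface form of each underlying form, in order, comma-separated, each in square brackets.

[tidoyopan], [todurmab]

/itoyopan/:
  Rule 1 Geminate Reduction: no change — [itoyopan]
  Rule 2 Initial Consonant Epenthesis: [itoyopan] → [titoyopan]
  Rule 3 Voicing Between Vowels: [titoyopan] → [tidoyopan]
/oturmab/:
  Rule 1 Geminate Reduction: no change — [oturmab]
  Rule 2 Initial Consonant Epenthesis: [oturmab] → [toturmab]
  Rule 3 Voicing Between Vowels: [toturmab] → [todurmab]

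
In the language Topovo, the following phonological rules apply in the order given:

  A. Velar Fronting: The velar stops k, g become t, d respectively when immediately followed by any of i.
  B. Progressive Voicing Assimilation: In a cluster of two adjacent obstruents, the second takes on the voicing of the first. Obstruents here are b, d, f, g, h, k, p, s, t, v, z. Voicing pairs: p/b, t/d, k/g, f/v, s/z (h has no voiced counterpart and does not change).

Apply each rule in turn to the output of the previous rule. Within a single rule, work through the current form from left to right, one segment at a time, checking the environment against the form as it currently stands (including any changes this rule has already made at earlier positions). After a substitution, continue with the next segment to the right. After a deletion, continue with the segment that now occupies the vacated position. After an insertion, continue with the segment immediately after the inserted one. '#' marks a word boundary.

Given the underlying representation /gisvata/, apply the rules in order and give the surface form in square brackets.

A Velar Fronting: [gisvata] → [disvata]
B Progressive Voicing Assimilation: [disvata] → [disfata]

[disfata]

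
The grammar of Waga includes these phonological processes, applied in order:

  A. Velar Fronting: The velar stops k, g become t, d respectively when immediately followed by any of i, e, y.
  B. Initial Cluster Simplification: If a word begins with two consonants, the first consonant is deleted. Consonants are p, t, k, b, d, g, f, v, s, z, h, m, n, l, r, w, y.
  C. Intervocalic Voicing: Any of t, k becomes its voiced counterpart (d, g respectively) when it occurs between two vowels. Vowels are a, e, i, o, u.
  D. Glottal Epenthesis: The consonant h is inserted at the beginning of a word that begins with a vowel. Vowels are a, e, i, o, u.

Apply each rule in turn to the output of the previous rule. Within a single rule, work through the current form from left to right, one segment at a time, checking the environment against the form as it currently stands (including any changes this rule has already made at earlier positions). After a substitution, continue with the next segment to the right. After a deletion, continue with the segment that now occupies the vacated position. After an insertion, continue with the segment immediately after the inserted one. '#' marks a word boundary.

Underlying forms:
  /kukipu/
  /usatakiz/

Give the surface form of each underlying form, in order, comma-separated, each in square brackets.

/kukipu/:
  A Velar Fronting: [kukipu] → [kutipu]
  B Initial Cluster Simplification: no change — [kutipu]
  C Intervocalic Voicing: [kutipu] → [kudipu]
  D Glottal Epenthesis: no change — [kudipu]
/usatakiz/:
  A Velar Fronting: [usatakiz] → [usatatiz]
  B Initial Cluster Simplification: no change — [usatatiz]
  C Intervocalic Voicing: [usatatiz] → [usadadiz]
  D Glottal Epenthesis: [usadadiz] → [husadadiz]

[kudipu], [husadadiz]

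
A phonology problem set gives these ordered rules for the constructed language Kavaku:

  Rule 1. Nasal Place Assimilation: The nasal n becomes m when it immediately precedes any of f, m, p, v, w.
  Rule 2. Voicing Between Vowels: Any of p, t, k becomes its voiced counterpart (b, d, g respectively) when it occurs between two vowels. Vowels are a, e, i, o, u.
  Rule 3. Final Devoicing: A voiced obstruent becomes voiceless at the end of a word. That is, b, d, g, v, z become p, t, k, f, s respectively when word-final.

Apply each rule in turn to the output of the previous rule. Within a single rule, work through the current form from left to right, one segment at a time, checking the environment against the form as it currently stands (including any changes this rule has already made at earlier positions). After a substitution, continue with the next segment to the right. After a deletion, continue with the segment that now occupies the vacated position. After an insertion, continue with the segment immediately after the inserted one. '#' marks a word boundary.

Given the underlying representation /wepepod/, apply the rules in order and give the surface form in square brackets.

Rule 1 Nasal Place Assimilation: no change — [wepepod]
Rule 2 Voicing Between Vowels: [wepepod] → [webebod]
Rule 3 Final Devoicing: [webebod] → [webebot]

[webebot]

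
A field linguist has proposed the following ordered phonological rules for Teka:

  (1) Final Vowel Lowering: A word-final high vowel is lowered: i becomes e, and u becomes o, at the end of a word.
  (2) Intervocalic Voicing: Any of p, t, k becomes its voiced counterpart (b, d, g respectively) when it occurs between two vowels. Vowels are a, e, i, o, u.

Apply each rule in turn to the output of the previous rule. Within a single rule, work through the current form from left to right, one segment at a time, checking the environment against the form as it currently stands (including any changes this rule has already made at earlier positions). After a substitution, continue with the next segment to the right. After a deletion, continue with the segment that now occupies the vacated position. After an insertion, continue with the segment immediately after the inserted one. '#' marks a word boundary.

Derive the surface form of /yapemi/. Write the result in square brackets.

[yabeme]

(1) Final Vowel Lowering: [yapemi] → [yapeme]
(2) Intervocalic Voicing: [yapeme] → [yabeme]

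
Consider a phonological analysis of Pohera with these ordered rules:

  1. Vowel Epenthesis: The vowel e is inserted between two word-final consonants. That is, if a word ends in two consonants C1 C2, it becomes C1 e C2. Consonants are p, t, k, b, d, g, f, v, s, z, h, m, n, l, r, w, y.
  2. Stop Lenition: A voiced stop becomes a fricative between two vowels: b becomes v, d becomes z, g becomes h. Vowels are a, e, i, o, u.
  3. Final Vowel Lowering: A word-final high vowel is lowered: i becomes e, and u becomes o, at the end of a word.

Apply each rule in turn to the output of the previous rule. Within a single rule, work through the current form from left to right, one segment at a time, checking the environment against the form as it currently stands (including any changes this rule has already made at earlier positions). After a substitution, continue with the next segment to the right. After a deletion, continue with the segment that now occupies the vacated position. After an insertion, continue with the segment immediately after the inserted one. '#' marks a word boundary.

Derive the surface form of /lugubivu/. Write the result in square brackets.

[luhuvivo]

1 Vowel Epenthesis: no change — [lugubivu]
2 Stop Lenition: [lugubivu] → [luhuvivu]
3 Final Vowel Lowering: [luhuvivu] → [luhuvivo]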